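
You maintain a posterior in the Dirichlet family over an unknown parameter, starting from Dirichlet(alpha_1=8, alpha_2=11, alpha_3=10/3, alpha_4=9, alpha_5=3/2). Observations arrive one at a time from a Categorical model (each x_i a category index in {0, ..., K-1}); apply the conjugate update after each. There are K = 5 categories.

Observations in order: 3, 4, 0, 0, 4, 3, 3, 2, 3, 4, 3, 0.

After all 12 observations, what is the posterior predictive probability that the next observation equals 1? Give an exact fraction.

obs 1: x=3 → posterior Dirichlet(8, 11, 10/3, 10, 3/2)
obs 2: x=4 → posterior Dirichlet(8, 11, 10/3, 10, 5/2)
obs 3: x=0 → posterior Dirichlet(9, 11, 10/3, 10, 5/2)
obs 4: x=0 → posterior Dirichlet(10, 11, 10/3, 10, 5/2)
obs 5: x=4 → posterior Dirichlet(10, 11, 10/3, 10, 7/2)
obs 6: x=3 → posterior Dirichlet(10, 11, 10/3, 11, 7/2)
obs 7: x=3 → posterior Dirichlet(10, 11, 10/3, 12, 7/2)
obs 8: x=2 → posterior Dirichlet(10, 11, 13/3, 12, 7/2)
obs 9: x=3 → posterior Dirichlet(10, 11, 13/3, 13, 7/2)
obs 10: x=4 → posterior Dirichlet(10, 11, 13/3, 13, 9/2)
obs 11: x=3 → posterior Dirichlet(10, 11, 13/3, 14, 9/2)
obs 12: x=0 → posterior Dirichlet(11, 11, 13/3, 14, 9/2)

66/269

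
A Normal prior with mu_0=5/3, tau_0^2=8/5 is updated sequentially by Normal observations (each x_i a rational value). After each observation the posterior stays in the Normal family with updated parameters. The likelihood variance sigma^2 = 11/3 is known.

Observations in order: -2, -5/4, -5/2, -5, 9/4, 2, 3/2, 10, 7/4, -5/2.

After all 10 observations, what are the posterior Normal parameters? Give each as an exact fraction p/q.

obs 1: x=-2 → posterior Normal(131/237, 88/79)
obs 2: x=-5/4 → posterior Normal(41/309, 88/103)
obs 3: x=-5/2 → posterior Normal(-139/381, 88/127)
obs 4: x=-5 → posterior Normal(-499/453, 88/151)
obs 5: x=9/4 → posterior Normal(-337/525, 88/175)
obs 6: x=2 → posterior Normal(-193/597, 88/199)
obs 7: x=3/2 → posterior Normal(-85/669, 88/223)
obs 8: x=10 → posterior Normal(635/741, 88/247)
obs 9: x=7/4 → posterior Normal(761/813, 88/271)
obs 10: x=-5/2 → posterior Normal(581/885, 88/295)

mu_0=581/885, tau_0^2=88/295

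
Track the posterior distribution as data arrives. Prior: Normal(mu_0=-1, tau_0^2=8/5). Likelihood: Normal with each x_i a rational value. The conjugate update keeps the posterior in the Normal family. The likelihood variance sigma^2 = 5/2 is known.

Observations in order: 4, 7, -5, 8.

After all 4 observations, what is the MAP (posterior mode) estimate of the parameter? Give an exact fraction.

obs 1: x=4 → posterior Normal(39/41, 40/41)
obs 2: x=7 → posterior Normal(151/57, 40/57)
obs 3: x=-5 → posterior Normal(71/73, 40/73)
obs 4: x=8 → posterior Normal(199/89, 40/89)

199/89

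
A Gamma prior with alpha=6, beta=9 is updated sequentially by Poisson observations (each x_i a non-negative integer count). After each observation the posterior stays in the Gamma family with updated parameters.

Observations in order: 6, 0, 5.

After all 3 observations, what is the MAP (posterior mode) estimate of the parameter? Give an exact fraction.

obs 1: x=6 → posterior Gamma(12, 10)
obs 2: x=0 → posterior Gamma(12, 11)
obs 3: x=5 → posterior Gamma(17, 12)

4/3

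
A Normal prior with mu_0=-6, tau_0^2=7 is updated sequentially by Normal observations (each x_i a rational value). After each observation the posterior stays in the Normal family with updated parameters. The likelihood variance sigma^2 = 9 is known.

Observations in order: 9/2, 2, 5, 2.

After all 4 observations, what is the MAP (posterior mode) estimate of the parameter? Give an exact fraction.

obs 1: x=9/2 → posterior Normal(-45/32, 63/16)
obs 2: x=2 → posterior Normal(-17/46, 63/23)
obs 3: x=5 → posterior Normal(53/60, 21/10)
obs 4: x=2 → posterior Normal(81/74, 63/37)

81/74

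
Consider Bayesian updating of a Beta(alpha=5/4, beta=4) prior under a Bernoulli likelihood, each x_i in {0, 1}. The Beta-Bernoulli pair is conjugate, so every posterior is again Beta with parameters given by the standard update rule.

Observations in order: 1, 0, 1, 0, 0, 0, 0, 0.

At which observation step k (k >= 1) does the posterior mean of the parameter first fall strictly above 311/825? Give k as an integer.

obs 1: x=1 → posterior Beta(9/4, 4)
obs 2: x=0 → posterior Beta(9/4, 5)
obs 3: x=1 → posterior Beta(13/4, 5)
obs 4: x=0 → posterior Beta(13/4, 6)
obs 5: x=0 → posterior Beta(13/4, 7)
obs 6: x=0 → posterior Beta(13/4, 8)
obs 7: x=0 → posterior Beta(13/4, 9)
obs 8: x=0 → posterior Beta(13/4, 10)

k = 3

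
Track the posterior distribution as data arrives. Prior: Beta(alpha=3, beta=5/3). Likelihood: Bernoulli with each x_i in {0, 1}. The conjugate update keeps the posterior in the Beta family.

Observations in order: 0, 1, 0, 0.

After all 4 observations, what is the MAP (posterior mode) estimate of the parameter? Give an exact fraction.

9/20

obs 1: x=0 → posterior Beta(3, 8/3)
obs 2: x=1 → posterior Beta(4, 8/3)
obs 3: x=0 → posterior Beta(4, 11/3)
obs 4: x=0 → posterior Beta(4, 14/3)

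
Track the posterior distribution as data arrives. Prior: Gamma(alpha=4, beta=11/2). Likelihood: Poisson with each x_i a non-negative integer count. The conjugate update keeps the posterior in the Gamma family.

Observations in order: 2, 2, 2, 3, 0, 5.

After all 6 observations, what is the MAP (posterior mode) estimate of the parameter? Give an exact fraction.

obs 1: x=2 → posterior Gamma(6, 13/2)
obs 2: x=2 → posterior Gamma(8, 15/2)
obs 3: x=2 → posterior Gamma(10, 17/2)
obs 4: x=3 → posterior Gamma(13, 19/2)
obs 5: x=0 → posterior Gamma(13, 21/2)
obs 6: x=5 → posterior Gamma(18, 23/2)

34/23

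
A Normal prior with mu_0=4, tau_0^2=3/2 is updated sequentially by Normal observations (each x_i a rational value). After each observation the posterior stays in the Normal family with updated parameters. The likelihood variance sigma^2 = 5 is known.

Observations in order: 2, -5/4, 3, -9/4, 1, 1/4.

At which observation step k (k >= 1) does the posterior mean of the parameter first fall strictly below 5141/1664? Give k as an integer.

obs 1: x=2 → posterior Normal(46/13, 15/13)
obs 2: x=-5/4 → posterior Normal(169/64, 15/16)
obs 3: x=3 → posterior Normal(205/76, 15/19)
obs 4: x=-9/4 → posterior Normal(89/44, 15/22)
obs 5: x=1 → posterior Normal(19/10, 3/5)
obs 6: x=1/4 → posterior Normal(193/112, 15/28)

k = 2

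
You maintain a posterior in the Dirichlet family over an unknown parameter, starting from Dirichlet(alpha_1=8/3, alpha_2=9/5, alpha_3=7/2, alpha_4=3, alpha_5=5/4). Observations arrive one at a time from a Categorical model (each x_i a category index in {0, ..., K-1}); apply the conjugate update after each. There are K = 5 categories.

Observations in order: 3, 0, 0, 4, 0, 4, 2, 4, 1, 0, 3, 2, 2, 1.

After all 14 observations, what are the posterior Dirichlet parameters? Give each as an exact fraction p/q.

obs 1: x=3 → posterior Dirichlet(8/3, 9/5, 7/2, 4, 5/4)
obs 2: x=0 → posterior Dirichlet(11/3, 9/5, 7/2, 4, 5/4)
obs 3: x=0 → posterior Dirichlet(14/3, 9/5, 7/2, 4, 5/4)
obs 4: x=4 → posterior Dirichlet(14/3, 9/5, 7/2, 4, 9/4)
obs 5: x=0 → posterior Dirichlet(17/3, 9/5, 7/2, 4, 9/4)
obs 6: x=4 → posterior Dirichlet(17/3, 9/5, 7/2, 4, 13/4)
obs 7: x=2 → posterior Dirichlet(17/3, 9/5, 9/2, 4, 13/4)
obs 8: x=4 → posterior Dirichlet(17/3, 9/5, 9/2, 4, 17/4)
obs 9: x=1 → posterior Dirichlet(17/3, 14/5, 9/2, 4, 17/4)
obs 10: x=0 → posterior Dirichlet(20/3, 14/5, 9/2, 4, 17/4)
obs 11: x=3 → posterior Dirichlet(20/3, 14/5, 9/2, 5, 17/4)
obs 12: x=2 → posterior Dirichlet(20/3, 14/5, 11/2, 5, 17/4)
obs 13: x=2 → posterior Dirichlet(20/3, 14/5, 13/2, 5, 17/4)
obs 14: x=1 → posterior Dirichlet(20/3, 19/5, 13/2, 5, 17/4)

alpha_1=20/3, alpha_2=19/5, alpha_3=13/2, alpha_4=5, alpha_5=17/4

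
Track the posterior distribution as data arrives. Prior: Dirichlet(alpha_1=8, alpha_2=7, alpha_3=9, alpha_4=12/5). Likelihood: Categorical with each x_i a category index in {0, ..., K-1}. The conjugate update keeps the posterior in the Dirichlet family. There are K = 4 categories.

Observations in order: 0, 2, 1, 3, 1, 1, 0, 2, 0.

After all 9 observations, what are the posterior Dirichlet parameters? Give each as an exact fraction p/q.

obs 1: x=0 → posterior Dirichlet(9, 7, 9, 12/5)
obs 2: x=2 → posterior Dirichlet(9, 7, 10, 12/5)
obs 3: x=1 → posterior Dirichlet(9, 8, 10, 12/5)
obs 4: x=3 → posterior Dirichlet(9, 8, 10, 17/5)
obs 5: x=1 → posterior Dirichlet(9, 9, 10, 17/5)
obs 6: x=1 → posterior Dirichlet(9, 10, 10, 17/5)
obs 7: x=0 → posterior Dirichlet(10, 10, 10, 17/5)
obs 8: x=2 → posterior Dirichlet(10, 10, 11, 17/5)
obs 9: x=0 → posterior Dirichlet(11, 10, 11, 17/5)

alpha_1=11, alpha_2=10, alpha_3=11, alpha_4=17/5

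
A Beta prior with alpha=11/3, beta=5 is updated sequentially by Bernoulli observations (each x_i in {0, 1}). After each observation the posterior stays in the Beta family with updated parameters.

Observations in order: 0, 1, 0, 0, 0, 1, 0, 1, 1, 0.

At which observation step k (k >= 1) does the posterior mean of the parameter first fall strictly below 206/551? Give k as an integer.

k = 4

obs 1: x=0 → posterior Beta(11/3, 6)
obs 2: x=1 → posterior Beta(14/3, 6)
obs 3: x=0 → posterior Beta(14/3, 7)
obs 4: x=0 → posterior Beta(14/3, 8)
obs 5: x=0 → posterior Beta(14/3, 9)
obs 6: x=1 → posterior Beta(17/3, 9)
obs 7: x=0 → posterior Beta(17/3, 10)
obs 8: x=1 → posterior Beta(20/3, 10)
obs 9: x=1 → posterior Beta(23/3, 10)
obs 10: x=0 → posterior Beta(23/3, 11)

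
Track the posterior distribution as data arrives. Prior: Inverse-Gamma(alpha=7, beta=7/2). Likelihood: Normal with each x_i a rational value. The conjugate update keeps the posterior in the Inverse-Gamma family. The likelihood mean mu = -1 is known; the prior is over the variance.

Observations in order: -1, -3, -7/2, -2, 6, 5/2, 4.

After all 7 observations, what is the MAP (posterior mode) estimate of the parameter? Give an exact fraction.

209/46

obs 1: x=-1 → posterior Inverse-Gamma(15/2, 7/2)
obs 2: x=-3 → posterior Inverse-Gamma(8, 11/2)
obs 3: x=-7/2 → posterior Inverse-Gamma(17/2, 69/8)
obs 4: x=-2 → posterior Inverse-Gamma(9, 73/8)
obs 5: x=6 → posterior Inverse-Gamma(19/2, 269/8)
obs 6: x=5/2 → posterior Inverse-Gamma(10, 159/4)
obs 7: x=4 → posterior Inverse-Gamma(21/2, 209/4)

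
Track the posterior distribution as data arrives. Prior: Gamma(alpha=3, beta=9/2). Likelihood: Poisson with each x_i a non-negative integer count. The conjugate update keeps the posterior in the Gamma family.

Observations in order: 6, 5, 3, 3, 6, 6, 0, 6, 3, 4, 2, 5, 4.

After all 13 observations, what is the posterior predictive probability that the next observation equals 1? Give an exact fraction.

obs 1: x=6 → posterior Gamma(9, 11/2)
obs 2: x=5 → posterior Gamma(14, 13/2)
obs 3: x=3 → posterior Gamma(17, 15/2)
obs 4: x=3 → posterior Gamma(20, 17/2)
obs 5: x=6 → posterior Gamma(26, 19/2)
obs 6: x=6 → posterior Gamma(32, 21/2)
obs 7: x=0 → posterior Gamma(32, 23/2)
obs 8: x=6 → posterior Gamma(38, 25/2)
obs 9: x=3 → posterior Gamma(41, 27/2)
obs 10: x=4 → posterior Gamma(45, 29/2)
obs 11: x=2 → posterior Gamma(47, 31/2)
obs 12: x=5 → posterior Gamma(52, 33/2)
obs 13: x=4 → posterior Gamma(56, 35/2)

32887321679652753247149588767012112412011978328663097670414572348818182945251464843750000/244060935614376048905075508812749091366937113481559315007326191067484865223123910372818117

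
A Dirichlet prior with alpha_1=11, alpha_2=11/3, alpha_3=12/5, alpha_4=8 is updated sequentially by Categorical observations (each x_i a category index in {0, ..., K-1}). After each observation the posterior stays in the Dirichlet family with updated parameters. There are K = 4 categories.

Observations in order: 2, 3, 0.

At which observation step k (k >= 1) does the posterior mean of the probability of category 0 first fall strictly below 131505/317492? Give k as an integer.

obs 1: x=2 → posterior Dirichlet(11, 11/3, 17/5, 8)
obs 2: x=3 → posterior Dirichlet(11, 11/3, 17/5, 9)
obs 3: x=0 → posterior Dirichlet(12, 11/3, 17/5, 9)

k = 2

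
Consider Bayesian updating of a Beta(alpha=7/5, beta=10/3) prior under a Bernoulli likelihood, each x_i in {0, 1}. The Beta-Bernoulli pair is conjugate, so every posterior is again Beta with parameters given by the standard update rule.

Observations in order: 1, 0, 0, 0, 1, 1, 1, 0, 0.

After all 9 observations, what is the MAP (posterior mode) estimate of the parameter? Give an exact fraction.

obs 1: x=1 → posterior Beta(12/5, 10/3)
obs 2: x=0 → posterior Beta(12/5, 13/3)
obs 3: x=0 → posterior Beta(12/5, 16/3)
obs 4: x=0 → posterior Beta(12/5, 19/3)
obs 5: x=1 → posterior Beta(17/5, 19/3)
obs 6: x=1 → posterior Beta(22/5, 19/3)
obs 7: x=1 → posterior Beta(27/5, 19/3)
obs 8: x=0 → posterior Beta(27/5, 22/3)
obs 9: x=0 → posterior Beta(27/5, 25/3)

3/8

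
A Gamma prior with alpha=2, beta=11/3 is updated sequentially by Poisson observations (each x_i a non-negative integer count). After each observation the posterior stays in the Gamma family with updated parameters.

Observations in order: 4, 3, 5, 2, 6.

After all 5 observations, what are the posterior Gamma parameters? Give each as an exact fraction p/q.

alpha=22, beta=26/3

obs 1: x=4 → posterior Gamma(6, 14/3)
obs 2: x=3 → posterior Gamma(9, 17/3)
obs 3: x=5 → posterior Gamma(14, 20/3)
obs 4: x=2 → posterior Gamma(16, 23/3)
obs 5: x=6 → posterior Gamma(22, 26/3)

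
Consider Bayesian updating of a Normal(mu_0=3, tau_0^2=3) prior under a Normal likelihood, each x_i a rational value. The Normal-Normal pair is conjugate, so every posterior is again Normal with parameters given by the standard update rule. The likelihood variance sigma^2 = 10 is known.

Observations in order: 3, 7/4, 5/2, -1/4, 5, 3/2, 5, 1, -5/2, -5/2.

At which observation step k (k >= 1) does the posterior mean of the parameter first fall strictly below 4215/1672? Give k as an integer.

obs 1: x=3 → posterior Normal(3, 30/13)
obs 2: x=7/4 → posterior Normal(177/64, 15/8)
obs 3: x=5/2 → posterior Normal(207/76, 30/19)
obs 4: x=-1/4 → posterior Normal(51/22, 15/11)
obs 5: x=5 → posterior Normal(66/25, 6/5)
obs 6: x=3/2 → posterior Normal(141/56, 15/14)
obs 7: x=5 → posterior Normal(171/62, 30/31)
obs 8: x=1 → posterior Normal(177/68, 15/17)
obs 9: x=-5/2 → posterior Normal(81/37, 30/37)
obs 10: x=-5/2 → posterior Normal(147/80, 3/4)

k = 4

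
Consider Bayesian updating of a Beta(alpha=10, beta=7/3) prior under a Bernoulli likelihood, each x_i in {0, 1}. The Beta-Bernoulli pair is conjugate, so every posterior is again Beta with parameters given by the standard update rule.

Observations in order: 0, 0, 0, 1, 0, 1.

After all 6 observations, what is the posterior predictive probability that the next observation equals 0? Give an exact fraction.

19/55

obs 1: x=0 → posterior Beta(10, 10/3)
obs 2: x=0 → posterior Beta(10, 13/3)
obs 3: x=0 → posterior Beta(10, 16/3)
obs 4: x=1 → posterior Beta(11, 16/3)
obs 5: x=0 → posterior Beta(11, 19/3)
obs 6: x=1 → posterior Beta(12, 19/3)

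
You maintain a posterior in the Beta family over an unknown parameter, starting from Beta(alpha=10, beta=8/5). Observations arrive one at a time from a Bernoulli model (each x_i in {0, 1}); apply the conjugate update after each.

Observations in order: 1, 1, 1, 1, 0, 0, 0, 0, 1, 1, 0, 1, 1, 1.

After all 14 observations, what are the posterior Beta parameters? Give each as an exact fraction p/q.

obs 1: x=1 → posterior Beta(11, 8/5)
obs 2: x=1 → posterior Beta(12, 8/5)
obs 3: x=1 → posterior Beta(13, 8/5)
obs 4: x=1 → posterior Beta(14, 8/5)
obs 5: x=0 → posterior Beta(14, 13/5)
obs 6: x=0 → posterior Beta(14, 18/5)
obs 7: x=0 → posterior Beta(14, 23/5)
obs 8: x=0 → posterior Beta(14, 28/5)
obs 9: x=1 → posterior Beta(15, 28/5)
obs 10: x=1 → posterior Beta(16, 28/5)
obs 11: x=0 → posterior Beta(16, 33/5)
obs 12: x=1 → posterior Beta(17, 33/5)
obs 13: x=1 → posterior Beta(18, 33/5)
obs 14: x=1 → posterior Beta(19, 33/5)

alpha=19, beta=33/5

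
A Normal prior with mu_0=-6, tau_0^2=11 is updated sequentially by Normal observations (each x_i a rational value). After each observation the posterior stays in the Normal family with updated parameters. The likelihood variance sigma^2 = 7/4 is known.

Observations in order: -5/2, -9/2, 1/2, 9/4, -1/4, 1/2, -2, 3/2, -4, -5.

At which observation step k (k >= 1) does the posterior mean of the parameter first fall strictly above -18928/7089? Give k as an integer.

obs 1: x=-5/2 → posterior Normal(-152/51, 77/51)
obs 2: x=-9/2 → posterior Normal(-70/19, 77/95)
obs 3: x=1/2 → posterior Normal(-328/139, 77/139)
obs 4: x=9/4 → posterior Normal(-229/183, 77/183)
obs 5: x=-1/4 → posterior Normal(-240/227, 77/227)
obs 6: x=1/2 → posterior Normal(-218/271, 77/271)
obs 7: x=-2 → posterior Normal(-34/35, 11/45)
obs 8: x=3/2 → posterior Normal(-240/359, 77/359)
obs 9: x=-4 → posterior Normal(-32/31, 77/403)
obs 10: x=-5 → posterior Normal(-212/149, 77/447)

k = 3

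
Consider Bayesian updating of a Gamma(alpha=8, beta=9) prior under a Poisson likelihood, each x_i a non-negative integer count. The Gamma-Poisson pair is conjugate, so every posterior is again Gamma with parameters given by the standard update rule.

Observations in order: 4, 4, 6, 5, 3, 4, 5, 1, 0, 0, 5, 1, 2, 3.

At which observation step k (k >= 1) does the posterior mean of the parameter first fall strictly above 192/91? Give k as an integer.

k = 5

obs 1: x=4 → posterior Gamma(12, 10)
obs 2: x=4 → posterior Gamma(16, 11)
obs 3: x=6 → posterior Gamma(22, 12)
obs 4: x=5 → posterior Gamma(27, 13)
obs 5: x=3 → posterior Gamma(30, 14)
obs 6: x=4 → posterior Gamma(34, 15)
obs 7: x=5 → posterior Gamma(39, 16)
obs 8: x=1 → posterior Gamma(40, 17)
obs 9: x=0 → posterior Gamma(40, 18)
obs 10: x=0 → posterior Gamma(40, 19)
obs 11: x=5 → posterior Gamma(45, 20)
obs 12: x=1 → posterior Gamma(46, 21)
obs 13: x=2 → posterior Gamma(48, 22)
obs 14: x=3 → posterior Gamma(51, 23)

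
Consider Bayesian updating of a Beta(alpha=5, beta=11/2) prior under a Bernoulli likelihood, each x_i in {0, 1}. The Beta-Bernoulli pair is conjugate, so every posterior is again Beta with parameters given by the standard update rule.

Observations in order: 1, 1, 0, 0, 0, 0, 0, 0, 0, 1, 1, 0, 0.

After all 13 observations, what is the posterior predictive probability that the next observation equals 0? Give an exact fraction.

obs 1: x=1 → posterior Beta(6, 11/2)
obs 2: x=1 → posterior Beta(7, 11/2)
obs 3: x=0 → posterior Beta(7, 13/2)
obs 4: x=0 → posterior Beta(7, 15/2)
obs 5: x=0 → posterior Beta(7, 17/2)
obs 6: x=0 → posterior Beta(7, 19/2)
obs 7: x=0 → posterior Beta(7, 21/2)
obs 8: x=0 → posterior Beta(7, 23/2)
obs 9: x=0 → posterior Beta(7, 25/2)
obs 10: x=1 → posterior Beta(8, 25/2)
obs 11: x=1 → posterior Beta(9, 25/2)
obs 12: x=0 → posterior Beta(9, 27/2)
obs 13: x=0 → posterior Beta(9, 29/2)

29/47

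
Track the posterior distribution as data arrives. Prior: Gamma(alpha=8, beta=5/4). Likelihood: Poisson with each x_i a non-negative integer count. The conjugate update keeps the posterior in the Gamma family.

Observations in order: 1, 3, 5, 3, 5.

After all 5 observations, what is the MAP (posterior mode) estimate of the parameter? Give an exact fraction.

obs 1: x=1 → posterior Gamma(9, 9/4)
obs 2: x=3 → posterior Gamma(12, 13/4)
obs 3: x=5 → posterior Gamma(17, 17/4)
obs 4: x=3 → posterior Gamma(20, 21/4)
obs 5: x=5 → posterior Gamma(25, 25/4)

96/25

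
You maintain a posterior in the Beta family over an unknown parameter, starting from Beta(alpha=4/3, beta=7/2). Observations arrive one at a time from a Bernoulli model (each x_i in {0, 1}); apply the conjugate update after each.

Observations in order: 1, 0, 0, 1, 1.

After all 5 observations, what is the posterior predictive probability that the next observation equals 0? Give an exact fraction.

33/59

obs 1: x=1 → posterior Beta(7/3, 7/2)
obs 2: x=0 → posterior Beta(7/3, 9/2)
obs 3: x=0 → posterior Beta(7/3, 11/2)
obs 4: x=1 → posterior Beta(10/3, 11/2)
obs 5: x=1 → posterior Beta(13/3, 11/2)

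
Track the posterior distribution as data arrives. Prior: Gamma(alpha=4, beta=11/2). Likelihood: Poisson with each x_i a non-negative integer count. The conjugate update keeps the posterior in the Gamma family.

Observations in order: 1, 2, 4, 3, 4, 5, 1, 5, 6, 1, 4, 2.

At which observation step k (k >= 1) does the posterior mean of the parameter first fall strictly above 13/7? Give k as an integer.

obs 1: x=1 → posterior Gamma(5, 13/2)
obs 2: x=2 → posterior Gamma(7, 15/2)
obs 3: x=4 → posterior Gamma(11, 17/2)
obs 4: x=3 → posterior Gamma(14, 19/2)
obs 5: x=4 → posterior Gamma(18, 21/2)
obs 6: x=5 → posterior Gamma(23, 23/2)
obs 7: x=1 → posterior Gamma(24, 25/2)
obs 8: x=5 → posterior Gamma(29, 27/2)
obs 9: x=6 → posterior Gamma(35, 29/2)
obs 10: x=1 → posterior Gamma(36, 31/2)
obs 11: x=4 → posterior Gamma(40, 33/2)
obs 12: x=2 → posterior Gamma(42, 35/2)

k = 6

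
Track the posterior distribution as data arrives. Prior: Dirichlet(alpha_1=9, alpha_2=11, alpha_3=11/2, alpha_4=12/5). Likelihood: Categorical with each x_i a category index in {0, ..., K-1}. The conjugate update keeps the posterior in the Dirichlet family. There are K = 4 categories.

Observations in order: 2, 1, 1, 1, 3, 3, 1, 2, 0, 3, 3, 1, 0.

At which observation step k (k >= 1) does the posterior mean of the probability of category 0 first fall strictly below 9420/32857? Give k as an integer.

obs 1: x=2 → posterior Dirichlet(9, 11, 13/2, 12/5)
obs 2: x=1 → posterior Dirichlet(9, 12, 13/2, 12/5)
obs 3: x=1 → posterior Dirichlet(9, 13, 13/2, 12/5)
obs 4: x=1 → posterior Dirichlet(9, 14, 13/2, 12/5)
obs 5: x=3 → posterior Dirichlet(9, 14, 13/2, 17/5)
obs 6: x=3 → posterior Dirichlet(9, 14, 13/2, 22/5)
obs 7: x=1 → posterior Dirichlet(9, 15, 13/2, 22/5)
obs 8: x=2 → posterior Dirichlet(9, 15, 15/2, 22/5)
obs 9: x=0 → posterior Dirichlet(10, 15, 15/2, 22/5)
obs 10: x=3 → posterior Dirichlet(10, 15, 15/2, 27/5)
obs 11: x=3 → posterior Dirichlet(10, 15, 15/2, 32/5)
obs 12: x=1 → posterior Dirichlet(10, 16, 15/2, 32/5)
obs 13: x=0 → posterior Dirichlet(11, 16, 15/2, 32/5)

k = 4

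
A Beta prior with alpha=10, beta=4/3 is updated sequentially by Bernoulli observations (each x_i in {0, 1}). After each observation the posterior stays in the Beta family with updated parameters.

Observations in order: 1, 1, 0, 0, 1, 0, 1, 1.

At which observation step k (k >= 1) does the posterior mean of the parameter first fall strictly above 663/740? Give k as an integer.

k = 2

obs 1: x=1 → posterior Beta(11, 4/3)
obs 2: x=1 → posterior Beta(12, 4/3)
obs 3: x=0 → posterior Beta(12, 7/3)
obs 4: x=0 → posterior Beta(12, 10/3)
obs 5: x=1 → posterior Beta(13, 10/3)
obs 6: x=0 → posterior Beta(13, 13/3)
obs 7: x=1 → posterior Beta(14, 13/3)
obs 8: x=1 → posterior Beta(15, 13/3)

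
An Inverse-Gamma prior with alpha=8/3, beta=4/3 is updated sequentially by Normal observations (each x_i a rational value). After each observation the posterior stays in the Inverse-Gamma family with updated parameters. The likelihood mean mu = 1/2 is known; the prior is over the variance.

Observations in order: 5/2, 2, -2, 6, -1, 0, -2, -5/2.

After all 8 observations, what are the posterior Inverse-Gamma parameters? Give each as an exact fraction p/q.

obs 1: x=5/2 → posterior Inverse-Gamma(19/6, 10/3)
obs 2: x=2 → posterior Inverse-Gamma(11/3, 107/24)
obs 3: x=-2 → posterior Inverse-Gamma(25/6, 91/12)
obs 4: x=6 → posterior Inverse-Gamma(14/3, 545/24)
obs 5: x=-1 → posterior Inverse-Gamma(31/6, 143/6)
obs 6: x=0 → posterior Inverse-Gamma(17/3, 575/24)
obs 7: x=-2 → posterior Inverse-Gamma(37/6, 325/12)
obs 8: x=-5/2 → posterior Inverse-Gamma(20/3, 379/12)

alpha=20/3, beta=379/12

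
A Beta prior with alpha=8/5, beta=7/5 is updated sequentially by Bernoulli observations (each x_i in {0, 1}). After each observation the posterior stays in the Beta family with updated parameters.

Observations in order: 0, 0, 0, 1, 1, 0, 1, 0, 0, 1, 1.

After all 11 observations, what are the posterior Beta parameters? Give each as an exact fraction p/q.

obs 1: x=0 → posterior Beta(8/5, 12/5)
obs 2: x=0 → posterior Beta(8/5, 17/5)
obs 3: x=0 → posterior Beta(8/5, 22/5)
obs 4: x=1 → posterior Beta(13/5, 22/5)
obs 5: x=1 → posterior Beta(18/5, 22/5)
obs 6: x=0 → posterior Beta(18/5, 27/5)
obs 7: x=1 → posterior Beta(23/5, 27/5)
obs 8: x=0 → posterior Beta(23/5, 32/5)
obs 9: x=0 → posterior Beta(23/5, 37/5)
obs 10: x=1 → posterior Beta(28/5, 37/5)
obs 11: x=1 → posterior Beta(33/5, 37/5)

alpha=33/5, beta=37/5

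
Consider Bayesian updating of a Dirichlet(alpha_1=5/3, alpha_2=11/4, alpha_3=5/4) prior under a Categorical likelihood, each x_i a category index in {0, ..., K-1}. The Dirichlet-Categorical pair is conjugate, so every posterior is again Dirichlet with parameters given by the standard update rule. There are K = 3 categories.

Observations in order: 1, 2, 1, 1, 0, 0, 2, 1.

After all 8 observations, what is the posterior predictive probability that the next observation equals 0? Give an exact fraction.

obs 1: x=1 → posterior Dirichlet(5/3, 15/4, 5/4)
obs 2: x=2 → posterior Dirichlet(5/3, 15/4, 9/4)
obs 3: x=1 → posterior Dirichlet(5/3, 19/4, 9/4)
obs 4: x=1 → posterior Dirichlet(5/3, 23/4, 9/4)
obs 5: x=0 → posterior Dirichlet(8/3, 23/4, 9/4)
obs 6: x=0 → posterior Dirichlet(11/3, 23/4, 9/4)
obs 7: x=2 → posterior Dirichlet(11/3, 23/4, 13/4)
obs 8: x=1 → posterior Dirichlet(11/3, 27/4, 13/4)

11/41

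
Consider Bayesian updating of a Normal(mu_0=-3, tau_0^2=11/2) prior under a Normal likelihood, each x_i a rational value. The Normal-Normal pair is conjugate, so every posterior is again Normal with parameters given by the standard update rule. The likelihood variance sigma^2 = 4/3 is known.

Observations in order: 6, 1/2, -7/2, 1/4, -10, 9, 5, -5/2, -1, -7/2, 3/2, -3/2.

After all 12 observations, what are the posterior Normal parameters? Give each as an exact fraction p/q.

mu_0=-63/1616, tau_0^2=11/101

obs 1: x=6 → posterior Normal(174/41, 44/41)
obs 2: x=1/2 → posterior Normal(381/148, 22/37)
obs 3: x=-7/2 → posterior Normal(75/107, 44/107)
obs 4: x=1/4 → posterior Normal(333/560, 11/35)
obs 5: x=-10 → posterior Normal(-987/692, 44/173)
obs 6: x=9 → posterior Normal(201/824, 22/103)
obs 7: x=5 → posterior Normal(861/956, 44/239)
obs 8: x=-5/2 → posterior Normal(531/1088, 11/68)
obs 9: x=-1 → posterior Normal(399/1220, 44/305)
obs 10: x=-7/2 → posterior Normal(-63/1352, 22/169)
obs 11: x=3/2 → posterior Normal(135/1484, 44/371)
obs 12: x=-3/2 → posterior Normal(-63/1616, 11/101)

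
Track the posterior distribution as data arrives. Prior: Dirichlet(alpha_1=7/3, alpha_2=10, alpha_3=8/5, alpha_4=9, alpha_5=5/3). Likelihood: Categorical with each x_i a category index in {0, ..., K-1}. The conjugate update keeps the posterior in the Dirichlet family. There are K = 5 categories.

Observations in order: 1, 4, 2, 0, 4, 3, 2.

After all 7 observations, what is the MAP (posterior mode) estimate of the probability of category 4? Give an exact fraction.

40/399

obs 1: x=1 → posterior Dirichlet(7/3, 11, 8/5, 9, 5/3)
obs 2: x=4 → posterior Dirichlet(7/3, 11, 8/5, 9, 8/3)
obs 3: x=2 → posterior Dirichlet(7/3, 11, 13/5, 9, 8/3)
obs 4: x=0 → posterior Dirichlet(10/3, 11, 13/5, 9, 8/3)
obs 5: x=4 → posterior Dirichlet(10/3, 11, 13/5, 9, 11/3)
obs 6: x=3 → posterior Dirichlet(10/3, 11, 13/5, 10, 11/3)
obs 7: x=2 → posterior Dirichlet(10/3, 11, 18/5, 10, 11/3)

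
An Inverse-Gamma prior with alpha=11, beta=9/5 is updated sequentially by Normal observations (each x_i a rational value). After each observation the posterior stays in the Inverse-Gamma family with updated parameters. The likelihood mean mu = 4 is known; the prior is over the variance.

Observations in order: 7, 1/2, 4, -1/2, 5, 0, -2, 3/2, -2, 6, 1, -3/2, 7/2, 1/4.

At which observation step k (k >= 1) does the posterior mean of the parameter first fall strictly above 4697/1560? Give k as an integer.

k = 7

obs 1: x=7 → posterior Inverse-Gamma(23/2, 63/10)
obs 2: x=1/2 → posterior Inverse-Gamma(12, 497/40)
obs 3: x=4 → posterior Inverse-Gamma(25/2, 497/40)
obs 4: x=-1/2 → posterior Inverse-Gamma(13, 451/20)
obs 5: x=5 → posterior Inverse-Gamma(27/2, 461/20)
obs 6: x=0 → posterior Inverse-Gamma(14, 621/20)
obs 7: x=-2 → posterior Inverse-Gamma(29/2, 981/20)
obs 8: x=3/2 → posterior Inverse-Gamma(15, 2087/40)
obs 9: x=-2 → posterior Inverse-Gamma(31/2, 2807/40)
obs 10: x=6 → posterior Inverse-Gamma(16, 2887/40)
obs 11: x=1 → posterior Inverse-Gamma(33/2, 3067/40)
obs 12: x=-3/2 → posterior Inverse-Gamma(17, 459/5)
obs 13: x=7/2 → posterior Inverse-Gamma(35/2, 3677/40)
obs 14: x=1/4 → posterior Inverse-Gamma(18, 15833/160)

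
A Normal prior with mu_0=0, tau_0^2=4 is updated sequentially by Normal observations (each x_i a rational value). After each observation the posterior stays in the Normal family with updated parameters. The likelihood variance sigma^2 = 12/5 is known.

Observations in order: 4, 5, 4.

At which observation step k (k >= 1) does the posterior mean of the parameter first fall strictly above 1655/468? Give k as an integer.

obs 1: x=4 → posterior Normal(5/2, 3/2)
obs 2: x=5 → posterior Normal(45/13, 12/13)
obs 3: x=4 → posterior Normal(65/18, 2/3)

k = 3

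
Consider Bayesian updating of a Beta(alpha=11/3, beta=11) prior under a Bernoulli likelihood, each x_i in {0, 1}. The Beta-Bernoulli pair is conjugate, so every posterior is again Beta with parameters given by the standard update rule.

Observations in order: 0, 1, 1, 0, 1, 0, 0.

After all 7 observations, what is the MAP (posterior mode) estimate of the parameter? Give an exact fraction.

17/59

obs 1: x=0 → posterior Beta(11/3, 12)
obs 2: x=1 → posterior Beta(14/3, 12)
obs 3: x=1 → posterior Beta(17/3, 12)
obs 4: x=0 → posterior Beta(17/3, 13)
obs 5: x=1 → posterior Beta(20/3, 13)
obs 6: x=0 → posterior Beta(20/3, 14)
obs 7: x=0 → posterior Beta(20/3, 15)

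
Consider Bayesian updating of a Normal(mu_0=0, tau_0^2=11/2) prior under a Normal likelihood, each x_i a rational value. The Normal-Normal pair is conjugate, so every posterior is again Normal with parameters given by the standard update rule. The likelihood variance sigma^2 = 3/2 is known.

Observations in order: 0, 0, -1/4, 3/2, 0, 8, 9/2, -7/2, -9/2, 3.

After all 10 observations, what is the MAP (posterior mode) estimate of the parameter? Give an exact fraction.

obs 1: x=0 → posterior Normal(0, 33/28)
obs 2: x=0 → posterior Normal(0, 33/50)
obs 3: x=-1/4 → posterior Normal(-11/144, 11/24)
obs 4: x=3/2 → posterior Normal(55/188, 33/94)
obs 5: x=0 → posterior Normal(55/232, 33/116)
obs 6: x=8 → posterior Normal(407/276, 11/46)
obs 7: x=9/2 → posterior Normal(121/64, 33/160)
obs 8: x=-7/2 → posterior Normal(451/364, 33/182)
obs 9: x=-9/2 → posterior Normal(253/408, 11/68)
obs 10: x=3 → posterior Normal(385/452, 33/226)

385/452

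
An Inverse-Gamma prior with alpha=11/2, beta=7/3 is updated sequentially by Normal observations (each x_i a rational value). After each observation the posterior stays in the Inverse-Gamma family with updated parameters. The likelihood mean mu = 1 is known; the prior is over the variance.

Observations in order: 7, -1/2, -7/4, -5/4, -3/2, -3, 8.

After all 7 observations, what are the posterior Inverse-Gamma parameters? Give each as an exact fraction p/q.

alpha=9, beta=3043/48

obs 1: x=7 → posterior Inverse-Gamma(6, 61/3)
obs 2: x=-1/2 → posterior Inverse-Gamma(13/2, 515/24)
obs 3: x=-7/4 → posterior Inverse-Gamma(7, 2423/96)
obs 4: x=-5/4 → posterior Inverse-Gamma(15/2, 1333/48)
obs 5: x=-3/2 → posterior Inverse-Gamma(8, 1483/48)
obs 6: x=-3 → posterior Inverse-Gamma(17/2, 1867/48)
obs 7: x=8 → posterior Inverse-Gamma(9, 3043/48)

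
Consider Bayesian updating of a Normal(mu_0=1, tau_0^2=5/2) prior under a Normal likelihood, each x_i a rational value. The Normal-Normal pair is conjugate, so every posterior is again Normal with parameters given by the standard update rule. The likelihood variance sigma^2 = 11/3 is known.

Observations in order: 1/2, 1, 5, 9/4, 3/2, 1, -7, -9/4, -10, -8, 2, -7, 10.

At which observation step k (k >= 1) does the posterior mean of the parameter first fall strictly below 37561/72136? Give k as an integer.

k = 8

obs 1: x=1/2 → posterior Normal(59/74, 55/37)
obs 2: x=1 → posterior Normal(89/104, 55/52)
obs 3: x=5 → posterior Normal(239/134, 55/67)
obs 4: x=9/4 → posterior Normal(613/328, 55/82)
obs 5: x=3/2 → posterior Normal(703/388, 55/97)
obs 6: x=1 → posterior Normal(109/64, 55/112)
obs 7: x=-7 → posterior Normal(343/508, 55/127)
obs 8: x=-9/4 → posterior Normal(26/71, 55/142)
obs 9: x=-10 → posterior Normal(-98/157, 55/157)
obs 10: x=-8 → posterior Normal(-109/86, 55/172)
obs 11: x=2 → posterior Normal(-188/187, 5/17)
obs 12: x=-7 → posterior Normal(-293/202, 55/202)
obs 13: x=10 → posterior Normal(-143/217, 55/217)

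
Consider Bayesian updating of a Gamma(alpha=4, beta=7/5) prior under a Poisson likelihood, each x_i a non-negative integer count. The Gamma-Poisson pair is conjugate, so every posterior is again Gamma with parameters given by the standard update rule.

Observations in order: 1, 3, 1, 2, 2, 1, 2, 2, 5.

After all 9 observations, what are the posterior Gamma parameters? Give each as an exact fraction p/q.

alpha=23, beta=52/5

obs 1: x=1 → posterior Gamma(5, 12/5)
obs 2: x=3 → posterior Gamma(8, 17/5)
obs 3: x=1 → posterior Gamma(9, 22/5)
obs 4: x=2 → posterior Gamma(11, 27/5)
obs 5: x=2 → posterior Gamma(13, 32/5)
obs 6: x=1 → posterior Gamma(14, 37/5)
obs 7: x=2 → posterior Gamma(16, 42/5)
obs 8: x=2 → posterior Gamma(18, 47/5)
obs 9: x=5 → posterior Gamma(23, 52/5)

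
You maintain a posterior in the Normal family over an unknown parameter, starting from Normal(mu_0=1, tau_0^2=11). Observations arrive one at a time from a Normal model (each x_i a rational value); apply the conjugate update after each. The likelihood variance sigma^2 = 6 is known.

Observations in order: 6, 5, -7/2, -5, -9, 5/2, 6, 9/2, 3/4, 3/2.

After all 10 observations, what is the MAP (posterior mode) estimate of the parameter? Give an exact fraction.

409/464

obs 1: x=6 → posterior Normal(72/17, 66/17)
obs 2: x=5 → posterior Normal(127/28, 33/14)
obs 3: x=-7/2 → posterior Normal(59/26, 22/13)
obs 4: x=-5 → posterior Normal(67/100, 33/25)
obs 5: x=-9 → posterior Normal(-131/122, 66/61)
obs 6: x=5/2 → posterior Normal(-19/36, 11/12)
obs 7: x=6 → posterior Normal(28/83, 66/83)
obs 8: x=9/2 → posterior Normal(155/188, 33/47)
obs 9: x=3/4 → posterior Normal(49/60, 22/35)
obs 10: x=3/2 → posterior Normal(409/464, 33/58)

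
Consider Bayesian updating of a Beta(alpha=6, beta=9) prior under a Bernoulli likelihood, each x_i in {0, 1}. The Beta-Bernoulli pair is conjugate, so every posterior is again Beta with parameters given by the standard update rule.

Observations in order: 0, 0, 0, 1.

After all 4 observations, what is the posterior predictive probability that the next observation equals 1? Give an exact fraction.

obs 1: x=0 → posterior Beta(6, 10)
obs 2: x=0 → posterior Beta(6, 11)
obs 3: x=0 → posterior Beta(6, 12)
obs 4: x=1 → posterior Beta(7, 12)

7/19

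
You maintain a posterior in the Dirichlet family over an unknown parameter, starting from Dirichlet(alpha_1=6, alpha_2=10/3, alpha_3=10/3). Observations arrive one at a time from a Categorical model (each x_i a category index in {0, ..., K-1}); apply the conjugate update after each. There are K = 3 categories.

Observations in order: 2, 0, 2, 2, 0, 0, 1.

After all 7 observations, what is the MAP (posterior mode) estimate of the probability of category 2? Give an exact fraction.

8/25

obs 1: x=2 → posterior Dirichlet(6, 10/3, 13/3)
obs 2: x=0 → posterior Dirichlet(7, 10/3, 13/3)
obs 3: x=2 → posterior Dirichlet(7, 10/3, 16/3)
obs 4: x=2 → posterior Dirichlet(7, 10/3, 19/3)
obs 5: x=0 → posterior Dirichlet(8, 10/3, 19/3)
obs 6: x=0 → posterior Dirichlet(9, 10/3, 19/3)
obs 7: x=1 → posterior Dirichlet(9, 13/3, 19/3)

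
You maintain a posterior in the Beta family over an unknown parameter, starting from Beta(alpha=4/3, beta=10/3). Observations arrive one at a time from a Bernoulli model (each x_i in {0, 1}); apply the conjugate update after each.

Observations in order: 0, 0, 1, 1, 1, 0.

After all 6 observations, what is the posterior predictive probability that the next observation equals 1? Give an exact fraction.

13/32

obs 1: x=0 → posterior Beta(4/3, 13/3)
obs 2: x=0 → posterior Beta(4/3, 16/3)
obs 3: x=1 → posterior Beta(7/3, 16/3)
obs 4: x=1 → posterior Beta(10/3, 16/3)
obs 5: x=1 → posterior Beta(13/3, 16/3)
obs 6: x=0 → posterior Beta(13/3, 19/3)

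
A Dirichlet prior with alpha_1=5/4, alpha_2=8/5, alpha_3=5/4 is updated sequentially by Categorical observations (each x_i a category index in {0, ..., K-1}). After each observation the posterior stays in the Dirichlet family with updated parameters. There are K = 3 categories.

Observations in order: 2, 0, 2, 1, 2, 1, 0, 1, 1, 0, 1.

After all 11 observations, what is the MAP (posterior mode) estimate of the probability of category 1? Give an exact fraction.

obs 1: x=2 → posterior Dirichlet(5/4, 8/5, 9/4)
obs 2: x=0 → posterior Dirichlet(9/4, 8/5, 9/4)
obs 3: x=2 → posterior Dirichlet(9/4, 8/5, 13/4)
obs 4: x=1 → posterior Dirichlet(9/4, 13/5, 13/4)
obs 5: x=2 → posterior Dirichlet(9/4, 13/5, 17/4)
obs 6: x=1 → posterior Dirichlet(9/4, 18/5, 17/4)
obs 7: x=0 → posterior Dirichlet(13/4, 18/5, 17/4)
obs 8: x=1 → posterior Dirichlet(13/4, 23/5, 17/4)
obs 9: x=1 → posterior Dirichlet(13/4, 28/5, 17/4)
obs 10: x=0 → posterior Dirichlet(17/4, 28/5, 17/4)
obs 11: x=1 → posterior Dirichlet(17/4, 33/5, 17/4)

56/121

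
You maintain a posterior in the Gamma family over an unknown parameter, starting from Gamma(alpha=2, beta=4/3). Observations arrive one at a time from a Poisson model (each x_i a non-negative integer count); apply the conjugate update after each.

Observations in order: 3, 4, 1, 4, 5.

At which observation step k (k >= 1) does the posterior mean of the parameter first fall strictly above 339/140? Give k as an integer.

obs 1: x=3 → posterior Gamma(5, 7/3)
obs 2: x=4 → posterior Gamma(9, 10/3)
obs 3: x=1 → posterior Gamma(10, 13/3)
obs 4: x=4 → posterior Gamma(14, 16/3)
obs 5: x=5 → posterior Gamma(19, 19/3)

k = 2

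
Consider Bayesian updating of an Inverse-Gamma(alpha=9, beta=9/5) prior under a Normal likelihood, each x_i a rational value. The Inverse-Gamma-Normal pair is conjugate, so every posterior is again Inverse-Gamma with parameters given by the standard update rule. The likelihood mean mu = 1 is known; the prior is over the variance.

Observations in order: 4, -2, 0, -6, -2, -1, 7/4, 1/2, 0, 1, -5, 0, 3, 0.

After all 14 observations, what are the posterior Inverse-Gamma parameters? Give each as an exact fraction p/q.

alpha=16, beta=10273/160

obs 1: x=4 → posterior Inverse-Gamma(19/2, 63/10)
obs 2: x=-2 → posterior Inverse-Gamma(10, 54/5)
obs 3: x=0 → posterior Inverse-Gamma(21/2, 113/10)
obs 4: x=-6 → posterior Inverse-Gamma(11, 179/5)
obs 5: x=-2 → posterior Inverse-Gamma(23/2, 403/10)
obs 6: x=-1 → posterior Inverse-Gamma(12, 423/10)
obs 7: x=7/4 → posterior Inverse-Gamma(25/2, 6813/160)
obs 8: x=1/2 → posterior Inverse-Gamma(13, 6833/160)
obs 9: x=0 → posterior Inverse-Gamma(27/2, 6913/160)
obs 10: x=1 → posterior Inverse-Gamma(14, 6913/160)
obs 11: x=-5 → posterior Inverse-Gamma(29/2, 9793/160)
obs 12: x=0 → posterior Inverse-Gamma(15, 9873/160)
obs 13: x=3 → posterior Inverse-Gamma(31/2, 10193/160)
obs 14: x=0 → posterior Inverse-Gamma(16, 10273/160)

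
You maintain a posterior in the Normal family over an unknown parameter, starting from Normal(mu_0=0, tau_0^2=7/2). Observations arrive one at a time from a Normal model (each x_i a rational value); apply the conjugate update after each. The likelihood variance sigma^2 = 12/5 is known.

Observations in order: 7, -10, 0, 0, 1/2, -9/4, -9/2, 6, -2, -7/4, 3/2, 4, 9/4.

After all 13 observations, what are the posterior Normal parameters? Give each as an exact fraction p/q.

obs 1: x=7 → posterior Normal(245/59, 84/59)
obs 2: x=-10 → posterior Normal(-105/94, 42/47)
obs 3: x=0 → posterior Normal(-35/43, 28/43)
obs 4: x=0 → posterior Normal(-105/164, 21/41)
obs 5: x=1/2 → posterior Normal(-175/398, 84/199)
obs 6: x=-9/4 → posterior Normal(-665/936, 14/39)
obs 7: x=-9/2 → posterior Normal(-1295/1076, 84/269)
obs 8: x=6 → posterior Normal(-455/1216, 21/76)
obs 9: x=-2 → posterior Normal(-245/452, 28/113)
obs 10: x=-7/4 → posterior Normal(-245/374, 42/187)
obs 11: x=3/2 → posterior Normal(-385/818, 84/409)
obs 12: x=4 → posterior Normal(-35/296, 7/37)
obs 13: x=9/4 → posterior Normal(105/1916, 84/479)

mu_0=105/1916, tau_0^2=84/479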